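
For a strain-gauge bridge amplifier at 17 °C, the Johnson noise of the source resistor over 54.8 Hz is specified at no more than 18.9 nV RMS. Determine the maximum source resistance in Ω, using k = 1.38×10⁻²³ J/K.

407 Ω

T = 17 °C + 273.15 = 290.15 K
Johnson–Nyquist: V_n = √(4kTRB) ⇒ R = V_n² / (4kTB)
4kTB = 4 × 1.38×10⁻²³ × 290.15 × 5.48×10¹ = 8.78×10⁻¹⁹
R = (1.89×10⁻⁸)² / 8.78×10⁻¹⁹ = 4.07×10² Ω = 407 Ω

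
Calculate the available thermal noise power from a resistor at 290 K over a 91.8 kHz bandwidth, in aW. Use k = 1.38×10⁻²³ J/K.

P_n = kTB = 1.38×10⁻²³ × 290 × 9.18×10⁴ = 3.67×10⁻¹⁶ W = 367 aW

367 aW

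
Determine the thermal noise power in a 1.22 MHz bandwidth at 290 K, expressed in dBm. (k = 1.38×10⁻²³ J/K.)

P_n = kTB = 1.38×10⁻²³ × 290 × 1.22×10⁶ = 4.88×10⁻¹⁵ W
In dBm: 10 log₁₀(4.88×10⁻¹⁵ / 10⁻³) = −113.1 dBm

−113.1 dBm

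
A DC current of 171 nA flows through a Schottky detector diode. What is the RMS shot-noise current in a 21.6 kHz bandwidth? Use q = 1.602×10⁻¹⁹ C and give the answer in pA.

34.4 pA

I_n = √(2qI·B)
2qI·B = 2 × 1.602×10⁻¹⁹ × 1.71×10⁻⁷ × 2.16×10⁴ = 1.18×10⁻²¹ A²
I_n = √(1.18×10⁻²¹) = 3.44×10⁻¹¹ A = 34.4 pA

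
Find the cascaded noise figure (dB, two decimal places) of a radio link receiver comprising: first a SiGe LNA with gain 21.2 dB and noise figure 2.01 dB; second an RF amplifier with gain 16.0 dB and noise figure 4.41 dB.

Convert to linear (a loss of L dB is a gain of −L dB): F_i = 10^(NF_i/10), G_i = 10^(G_i,dB/10)
  Stage 1: F_1 = 10^(2.01/10) = 1.589, G_1 = 10^(21.2/10) = 131.8
  Stage 2: F_2 = 10^(4.41/10) = 2.761, G_2 = 10^(16.0/10) = 39.81
Friis cascade:
  F = 1.589 + (2.761 − 1)/131.8 = 1.602
NF = 10 log₁₀(1.602) = 2.05 dB

2.05 dB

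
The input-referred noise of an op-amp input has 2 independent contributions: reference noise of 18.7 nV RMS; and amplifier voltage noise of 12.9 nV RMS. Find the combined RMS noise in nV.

Uncorrelated sources add in power (mean-square): V_tot = √(ΣV_i²)
V_tot = √[(1.87×10⁻⁸)² + (1.29×10⁻⁸)²] = 2.27×10⁻⁸ V = 22.7 nV

22.7 nV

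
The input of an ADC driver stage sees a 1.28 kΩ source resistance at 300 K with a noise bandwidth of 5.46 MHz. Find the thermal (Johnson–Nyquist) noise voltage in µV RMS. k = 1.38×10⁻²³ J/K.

V_n = √(4kTRB)
4kTRB = 4 × 1.38×10⁻²³ × 300 × 1.28×10³ × 5.46×10⁶ = 1.16×10⁻¹⁰ V²
V_n = √(1.16×10⁻¹⁰) = 1.08×10⁻⁵ V = 10.8 µV

10.8 µV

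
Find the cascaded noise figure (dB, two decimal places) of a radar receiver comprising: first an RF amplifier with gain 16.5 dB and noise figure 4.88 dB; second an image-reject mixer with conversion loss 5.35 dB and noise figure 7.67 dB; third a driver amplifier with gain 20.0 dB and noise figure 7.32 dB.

5.47 dB

Convert to linear (a loss of L dB is a gain of −L dB): F_i = 10^(NF_i/10), G_i = 10^(G_i,dB/10)
  Stage 1: F_1 = 10^(4.88/10) = 3.076, G_1 = 10^(16.5/10) = 44.67
  Stage 2: F_2 = 10^(7.67/10) = 5.848, G_2 = 10^(−5.35/10) = 0.2917
  Stage 3: F_3 = 10^(7.32/10) = 5.395, G_3 = 10^(20.0/10) = 100.0
Friis cascade:
  F = 3.076 + (5.848 − 1)/44.67 + (5.395 − 1)/13.03 = 3.522
NF = 10 log₁₀(3.522) = 5.47 dB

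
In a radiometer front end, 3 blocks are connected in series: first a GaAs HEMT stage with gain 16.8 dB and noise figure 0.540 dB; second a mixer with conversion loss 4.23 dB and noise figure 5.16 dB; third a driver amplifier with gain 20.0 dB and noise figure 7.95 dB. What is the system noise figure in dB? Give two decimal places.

1.67 dB

Convert to linear (a loss of L dB is a gain of −L dB): F_i = 10^(NF_i/10), G_i = 10^(G_i,dB/10)
  Stage 1: F_1 = 10^(0.540/10) = 1.132, G_1 = 10^(16.8/10) = 47.86
  Stage 2: F_2 = 10^(5.16/10) = 3.281, G_2 = 10^(−4.23/10) = 0.3776
  Stage 3: F_3 = 10^(7.95/10) = 6.237, G_3 = 10^(20.0/10) = 100.0
Friis cascade:
  F = 1.132 + (3.281 − 1)/47.86 + (6.237 − 1)/18.07 = 1.470
NF = 10 log₁₀(1.470) = 1.67 dB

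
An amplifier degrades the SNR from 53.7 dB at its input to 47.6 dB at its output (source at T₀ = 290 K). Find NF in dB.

6.1 dB

NF (dB) = SNR_in(dB) − SNR_out(dB) when the source is at T₀
NF = 53.7 − 47.6 = 6.1 dB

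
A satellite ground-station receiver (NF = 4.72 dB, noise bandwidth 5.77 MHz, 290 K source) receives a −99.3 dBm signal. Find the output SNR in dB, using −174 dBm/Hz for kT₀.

Noise floor: N = −174 + 10 log₁₀(B) + NF
10 log₁₀(5.77×10⁶) = 67.61 dB
N = −174 + 67.61 + 4.72 = −101.67 dBm
SNR = P_sig − N = −99.3 − (−101.67) = 2.37 dB → 2.4 dB

2.4 dB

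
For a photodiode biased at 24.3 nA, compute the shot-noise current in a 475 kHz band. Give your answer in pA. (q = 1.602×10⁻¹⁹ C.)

I_n = √(2qI·B)
2qI·B = 2 × 1.602×10⁻¹⁹ × 2.43×10⁻⁸ × 4.75×10⁵ = 3.70×10⁻²¹ A²
I_n = √(3.70×10⁻²¹) = 6.08×10⁻¹¹ A = 60.8 pA

60.8 pA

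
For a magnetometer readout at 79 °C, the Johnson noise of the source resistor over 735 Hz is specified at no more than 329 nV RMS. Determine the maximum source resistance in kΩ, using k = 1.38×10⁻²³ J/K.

T = 79 °C + 273.15 = 352.15 K
Johnson–Nyquist: V_n = √(4kTRB) ⇒ R = V_n² / (4kTB)
4kTB = 4 × 1.38×10⁻²³ × 352.15 × 7.35×10² = 1.43×10⁻¹⁷
R = (3.29×10⁻⁷)² / 1.43×10⁻¹⁷ = 7.58×10³ Ω = 7.58 kΩ

7.58 kΩ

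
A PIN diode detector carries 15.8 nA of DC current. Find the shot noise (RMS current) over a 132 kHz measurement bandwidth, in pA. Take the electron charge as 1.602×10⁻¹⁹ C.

25.9 pA

I_n = √(2qI·B)
2qI·B = 2 × 1.602×10⁻¹⁹ × 1.58×10⁻⁸ × 1.32×10⁵ = 6.68×10⁻²² A²
I_n = √(6.68×10⁻²²) = 2.59×10⁻¹¹ A = 25.9 pA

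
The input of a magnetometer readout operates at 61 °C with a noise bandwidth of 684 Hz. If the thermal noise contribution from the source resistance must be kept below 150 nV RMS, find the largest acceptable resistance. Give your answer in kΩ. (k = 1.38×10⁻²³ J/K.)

1.78 kΩ

T = 61 °C + 273.15 = 334.15 K
Johnson–Nyquist: V_n = √(4kTRB) ⇒ R = V_n² / (4kTB)
4kTB = 4 × 1.38×10⁻²³ × 334.15 × 6.84×10² = 1.26×10⁻¹⁷
R = (1.50×10⁻⁷)² / 1.26×10⁻¹⁷ = 1.78×10³ Ω = 1.78 kΩ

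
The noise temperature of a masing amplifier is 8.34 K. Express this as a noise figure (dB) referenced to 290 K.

F = 1 + T_e/T₀ = 1 + 8.34/290 = 1.02876
NF = 10 log₁₀(1.02876) = 0.123 dB

0.123 dB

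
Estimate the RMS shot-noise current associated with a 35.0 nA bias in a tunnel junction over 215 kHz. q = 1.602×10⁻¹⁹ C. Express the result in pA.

49.1 pA

I_n = √(2qI·B)
2qI·B = 2 × 1.602×10⁻¹⁹ × 3.50×10⁻⁸ × 2.15×10⁵ = 2.41×10⁻²¹ A²
I_n = √(2.41×10⁻²¹) = 4.91×10⁻¹¹ A = 49.1 pA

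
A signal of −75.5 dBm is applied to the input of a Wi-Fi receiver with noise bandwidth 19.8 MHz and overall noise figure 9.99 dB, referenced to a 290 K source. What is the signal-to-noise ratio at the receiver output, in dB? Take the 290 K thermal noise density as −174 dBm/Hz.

Noise floor: N = −174 + 10 log₁₀(B) + NF
10 log₁₀(1.98×10⁷) = 72.97 dB
N = −174 + 72.97 + 9.99 = −91.04 dBm
SNR = P_sig − N = −75.5 − (−91.04) = 15.54 dB → 15.5 dB

15.5 dB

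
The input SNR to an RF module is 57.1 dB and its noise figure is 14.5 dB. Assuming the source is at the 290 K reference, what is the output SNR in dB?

42.6 dB

By definition F = SNR_in/SNR_out, so in dB: SNR_out = SNR_in − NF
SNR_out = 57.1 − 14.5 = 42.6 dB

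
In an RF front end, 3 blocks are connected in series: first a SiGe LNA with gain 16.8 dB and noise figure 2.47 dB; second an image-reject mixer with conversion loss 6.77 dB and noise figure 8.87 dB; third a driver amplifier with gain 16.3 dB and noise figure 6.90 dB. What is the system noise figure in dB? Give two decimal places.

Convert to linear (a loss of L dB is a gain of −L dB): F_i = 10^(NF_i/10), G_i = 10^(G_i,dB/10)
  Stage 1: F_1 = 10^(2.47/10) = 1.766, G_1 = 10^(16.8/10) = 47.86
  Stage 2: F_2 = 10^(8.87/10) = 7.709, G_2 = 10^(−6.77/10) = 0.2104
  Stage 3: F_3 = 10^(6.90/10) = 4.898, G_3 = 10^(16.3/10) = 42.66
Friis cascade:
  F = 1.766 + (7.709 − 1)/47.86 + (4.898 − 1)/10.07 = 2.293
NF = 10 log₁₀(2.293) = 3.60 dB

3.60 dB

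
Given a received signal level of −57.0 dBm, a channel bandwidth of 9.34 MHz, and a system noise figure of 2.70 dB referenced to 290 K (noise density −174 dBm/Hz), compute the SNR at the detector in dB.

44.6 dB

Noise floor: N = −174 + 10 log₁₀(B) + NF
10 log₁₀(9.34×10⁶) = 69.7 dB
N = −174 + 69.7 + 2.70 = −101.60 dBm
SNR = P_sig − N = −57.0 − (−101.60) = 44.60 dB → 44.6 dB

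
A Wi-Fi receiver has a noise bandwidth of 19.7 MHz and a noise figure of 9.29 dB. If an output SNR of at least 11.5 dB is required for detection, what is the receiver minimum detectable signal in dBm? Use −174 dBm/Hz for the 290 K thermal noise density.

Sensitivity = −174 + 10 log₁₀(B) + NF + SNR_min
= −174 + 72.94 + 9.29 + 11.5
= −80.27 dBm → −80.3 dBm

−80.3 dBm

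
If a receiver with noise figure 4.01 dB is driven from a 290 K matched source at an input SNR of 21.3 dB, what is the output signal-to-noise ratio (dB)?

17.29 dB

By definition F = SNR_in/SNR_out, so in dB: SNR_out = SNR_in − NF
SNR_out = 21.3 − 4.01 = 17.29 dB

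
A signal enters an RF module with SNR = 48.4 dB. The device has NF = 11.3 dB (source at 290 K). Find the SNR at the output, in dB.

By definition F = SNR_in/SNR_out, so in dB: SNR_out = SNR_in − NF
SNR_out = 48.4 − 11.3 = 37.1 dB

37.1 dB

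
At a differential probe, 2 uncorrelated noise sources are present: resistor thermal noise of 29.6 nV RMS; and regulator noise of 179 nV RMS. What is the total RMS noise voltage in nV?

Uncorrelated sources add in power (mean-square): V_tot = √(ΣV_i²)
V_tot = √[(2.96×10⁻⁸)² + (1.79×10⁻⁷)²] = 1.81×10⁻⁷ V = 181 nV

181 nV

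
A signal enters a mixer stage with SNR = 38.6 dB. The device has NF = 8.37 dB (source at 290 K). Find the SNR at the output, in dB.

By definition F = SNR_in/SNR_out, so in dB: SNR_out = SNR_in − NF
SNR_out = 38.6 − 8.37 = 30.23 dB

30.23 dB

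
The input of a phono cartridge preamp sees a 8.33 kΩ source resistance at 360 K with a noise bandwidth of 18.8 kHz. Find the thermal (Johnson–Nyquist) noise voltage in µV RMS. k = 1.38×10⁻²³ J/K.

1.76 µV

V_n = √(4kTRB)
4kTRB = 4 × 1.38×10⁻²³ × 360 × 8.33×10³ × 1.88×10⁴ = 3.11×10⁻¹² V²
V_n = √(3.11×10⁻¹²) = 1.76×10⁻⁶ V = 1.76 µV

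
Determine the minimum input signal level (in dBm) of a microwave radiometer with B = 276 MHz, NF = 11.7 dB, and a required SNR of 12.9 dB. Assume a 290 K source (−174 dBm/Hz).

Sensitivity = −174 + 10 log₁₀(B) + NF + SNR_min
= −174 + 84.41 + 11.7 + 12.9
= −64.99 dBm → −65.0 dBm

−65.0 dBm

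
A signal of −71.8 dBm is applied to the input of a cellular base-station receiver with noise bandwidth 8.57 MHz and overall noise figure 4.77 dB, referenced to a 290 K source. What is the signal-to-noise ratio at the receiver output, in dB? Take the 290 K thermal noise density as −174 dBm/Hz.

Noise floor: N = −174 + 10 log₁₀(B) + NF
10 log₁₀(8.57×10⁶) = 69.33 dB
N = −174 + 69.33 + 4.77 = −99.90 dBm
SNR = P_sig − N = −71.8 − (−99.90) = 28.10 dB → 28.1 dB

28.1 dB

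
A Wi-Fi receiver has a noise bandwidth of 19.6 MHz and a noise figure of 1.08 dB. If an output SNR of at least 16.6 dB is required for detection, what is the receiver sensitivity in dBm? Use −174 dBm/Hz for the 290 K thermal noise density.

Sensitivity = −174 + 10 log₁₀(B) + NF + SNR_min
= −174 + 72.92 + 1.08 + 16.6
= −83.40 dBm → −83.4 dBm

−83.4 dBm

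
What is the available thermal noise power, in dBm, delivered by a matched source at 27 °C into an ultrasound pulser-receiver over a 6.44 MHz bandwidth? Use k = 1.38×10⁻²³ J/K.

T = 27 °C + 273.15 = 300.15 K
P_n = kTB = 1.38×10⁻²³ × 300.15 × 6.44×10⁶ = 2.67×10⁻¹⁴ W
In dBm: 10 log₁₀(2.67×10⁻¹⁴ / 10⁻³) = −105.7 dBm

−105.7 dBm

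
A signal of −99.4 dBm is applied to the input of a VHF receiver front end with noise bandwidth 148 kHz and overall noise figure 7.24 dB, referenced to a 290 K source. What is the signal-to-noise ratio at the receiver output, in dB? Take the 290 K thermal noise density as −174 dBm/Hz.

15.7 dB

Noise floor: N = −174 + 10 log₁₀(B) + NF
10 log₁₀(1.48×10⁵) = 51.7 dB
N = −174 + 51.7 + 7.24 = −115.06 dBm
SNR = P_sig − N = −99.4 − (−115.06) = 15.66 dB → 15.7 dB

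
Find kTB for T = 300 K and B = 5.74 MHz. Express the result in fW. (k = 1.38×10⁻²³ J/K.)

P_n = kTB = 1.38×10⁻²³ × 300 × 5.74×10⁶ = 2.38×10⁻¹⁴ W = 23.8 fW

23.8 fW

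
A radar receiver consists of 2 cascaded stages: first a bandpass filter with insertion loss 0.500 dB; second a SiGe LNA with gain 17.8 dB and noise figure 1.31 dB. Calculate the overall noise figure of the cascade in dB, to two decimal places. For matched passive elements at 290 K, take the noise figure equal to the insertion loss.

1.81 dB

Convert to linear (a loss of L dB is a gain of −L dB): F_i = 10^(NF_i/10), G_i = 10^(G_i,dB/10)
  Stage 1: F_1 = 10^(0.500/10) = 1.122, G_1 = 10^(−0.500/10) = 0.8913
  Stage 2: F_2 = 10^(1.31/10) = 1.352, G_2 = 10^(17.8/10) = 60.26
Friis cascade:
  F = 1.122 + (1.352 − 1)/0.8913 = 1.517
NF = 10 log₁₀(1.517) = 1.81 dB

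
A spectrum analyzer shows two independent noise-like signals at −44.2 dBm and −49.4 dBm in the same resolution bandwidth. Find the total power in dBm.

Convert to linear, add, convert back:
P₁ = 3.80×10⁻⁸ W, P₂ = 1.15×10⁻⁸ W
P_tot = 4.95×10⁻⁸ W → 10 log₁₀(P_tot / 10⁻³) = −43.1 dBm

−43.1 dBm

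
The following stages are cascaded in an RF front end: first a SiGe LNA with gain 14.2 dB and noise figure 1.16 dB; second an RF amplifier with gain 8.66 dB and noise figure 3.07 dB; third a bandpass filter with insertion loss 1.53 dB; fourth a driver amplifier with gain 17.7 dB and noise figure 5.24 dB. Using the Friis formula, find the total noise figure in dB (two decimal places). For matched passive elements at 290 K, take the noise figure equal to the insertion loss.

1.35 dB

Convert to linear (a loss of L dB is a gain of −L dB): F_i = 10^(NF_i/10), G_i = 10^(G_i,dB/10)
  Stage 1: F_1 = 10^(1.16/10) = 1.306, G_1 = 10^(14.2/10) = 26.30
  Stage 2: F_2 = 10^(3.07/10) = 2.028, G_2 = 10^(8.66/10) = 7.345
  Stage 3: F_3 = 10^(1.53/10) = 1.422, G_3 = 10^(−1.53/10) = 0.7031
  Stage 4: F_4 = 10^(5.24/10) = 3.342, G_4 = 10^(17.7/10) = 58.88
Friis cascade:
  F = 1.306 + (2.028 − 1)/26.30 + (1.422 − 1)/193.2 + (3.342 − 1)/135.8 = 1.365
NF = 10 log₁₀(1.365) = 1.35 dB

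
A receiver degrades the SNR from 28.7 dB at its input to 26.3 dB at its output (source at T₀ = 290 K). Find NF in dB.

NF (dB) = SNR_in(dB) − SNR_out(dB) when the source is at T₀
NF = 28.7 − 26.3 = 2.4 dB

2.4 dB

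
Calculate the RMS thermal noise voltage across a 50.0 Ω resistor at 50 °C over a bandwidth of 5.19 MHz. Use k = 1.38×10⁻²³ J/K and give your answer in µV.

2.15 µV

T = 50 °C + 273.15 = 323.15 K
V_n = √(4kTRB)
4kTRB = 4 × 1.38×10⁻²³ × 323.15 × 5.00×10¹ × 5.19×10⁶ = 4.63×10⁻¹² V²
V_n = √(4.63×10⁻¹²) = 2.15×10⁻⁶ V = 2.15 µV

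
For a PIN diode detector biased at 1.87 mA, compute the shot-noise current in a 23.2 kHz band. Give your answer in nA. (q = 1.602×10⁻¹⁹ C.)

3.73 nA

I_n = √(2qI·B)
2qI·B = 2 × 1.602×10⁻¹⁹ × 1.87×10⁻³ × 2.32×10⁴ = 1.39×10⁻¹⁷ A²
I_n = √(1.39×10⁻¹⁷) = 3.73×10⁻⁹ A = 3.73 nA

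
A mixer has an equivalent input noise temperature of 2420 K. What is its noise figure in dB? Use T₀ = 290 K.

F = 1 + T_e/T₀ = 1 + 2420/290 = 9.34483
NF = 10 log₁₀(9.34483) = 9.71 dB

9.71 dB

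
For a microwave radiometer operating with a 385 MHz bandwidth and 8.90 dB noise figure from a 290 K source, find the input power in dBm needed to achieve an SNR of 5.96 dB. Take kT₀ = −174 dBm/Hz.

Sensitivity = −174 + 10 log₁₀(B) + NF + SNR_min
= −174 + 85.85 + 8.90 + 5.96
= −73.29 dBm → −73.3 dBm

−73.3 dBm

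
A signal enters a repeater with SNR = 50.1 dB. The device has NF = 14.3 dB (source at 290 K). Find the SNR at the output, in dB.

35.8 dB

By definition F = SNR_in/SNR_out, so in dB: SNR_out = SNR_in − NF
SNR_out = 50.1 − 14.3 = 35.8 dB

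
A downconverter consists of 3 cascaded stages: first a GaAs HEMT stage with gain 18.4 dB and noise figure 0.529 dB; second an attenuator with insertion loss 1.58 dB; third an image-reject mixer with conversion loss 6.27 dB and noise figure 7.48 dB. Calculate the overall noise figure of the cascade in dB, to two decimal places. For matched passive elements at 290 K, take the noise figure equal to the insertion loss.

0.90 dB

Convert to linear (a loss of L dB is a gain of −L dB): F_i = 10^(NF_i/10), G_i = 10^(G_i,dB/10)
  Stage 1: F_1 = 10^(0.529/10) = 1.130, G_1 = 10^(18.4/10) = 69.18
  Stage 2: F_2 = 10^(1.58/10) = 1.439, G_2 = 10^(−1.58/10) = 0.6950
  Stage 3: F_3 = 10^(7.48/10) = 5.598, G_3 = 10^(−6.27/10) = 0.2360
Friis cascade:
  F = 1.130 + (1.439 − 1)/69.18 + (5.598 − 1)/48.08 = 1.231
NF = 10 log₁₀(1.231) = 0.90 dB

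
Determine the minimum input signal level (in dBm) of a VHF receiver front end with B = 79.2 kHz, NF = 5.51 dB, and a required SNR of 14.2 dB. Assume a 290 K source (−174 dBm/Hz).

−105.3 dBm

Sensitivity = −174 + 10 log₁₀(B) + NF + SNR_min
= −174 + 48.99 + 5.51 + 14.2
= −105.30 dBm → −105.3 dBm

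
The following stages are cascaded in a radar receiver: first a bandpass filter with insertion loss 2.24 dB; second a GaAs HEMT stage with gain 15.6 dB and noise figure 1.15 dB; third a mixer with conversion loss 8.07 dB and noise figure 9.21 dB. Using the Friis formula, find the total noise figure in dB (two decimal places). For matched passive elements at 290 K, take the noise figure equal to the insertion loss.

Convert to linear (a loss of L dB is a gain of −L dB): F_i = 10^(NF_i/10), G_i = 10^(G_i,dB/10)
  Stage 1: F_1 = 10^(2.24/10) = 1.675, G_1 = 10^(−2.24/10) = 0.5970
  Stage 2: F_2 = 10^(1.15/10) = 1.303, G_2 = 10^(15.6/10) = 36.31
  Stage 3: F_3 = 10^(9.21/10) = 8.337, G_3 = 10^(−8.07/10) = 0.1560
Friis cascade:
  F = 1.675 + (1.303 − 1)/0.5970 + (8.337 − 1)/21.68 = 2.521
NF = 10 log₁₀(2.521) = 4.02 dB

4.02 dB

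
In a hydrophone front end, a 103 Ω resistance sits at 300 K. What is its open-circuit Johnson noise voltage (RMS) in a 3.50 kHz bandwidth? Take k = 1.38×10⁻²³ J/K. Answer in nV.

77.3 nV

V_n = √(4kTRB)
4kTRB = 4 × 1.38×10⁻²³ × 300 × 1.03×10² × 3.50×10³ = 5.97×10⁻¹⁵ V²
V_n = √(5.97×10⁻¹⁵) = 7.73×10⁻⁸ V = 77.3 nV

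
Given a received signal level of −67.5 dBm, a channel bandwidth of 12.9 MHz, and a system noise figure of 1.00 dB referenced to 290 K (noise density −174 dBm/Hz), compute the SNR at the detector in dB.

Noise floor: N = −174 + 10 log₁₀(B) + NF
10 log₁₀(1.29×10⁷) = 71.11 dB
N = −174 + 71.11 + 1.00 = −101.89 dBm
SNR = P_sig − N = −67.5 − (−101.89) = 34.39 dB → 34.4 dB

34.4 dB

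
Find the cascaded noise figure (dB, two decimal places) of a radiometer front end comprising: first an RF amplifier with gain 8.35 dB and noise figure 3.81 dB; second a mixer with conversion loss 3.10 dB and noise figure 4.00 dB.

Convert to linear (a loss of L dB is a gain of −L dB): F_i = 10^(NF_i/10), G_i = 10^(G_i,dB/10)
  Stage 1: F_1 = 10^(3.81/10) = 2.404, G_1 = 10^(8.35/10) = 6.839
  Stage 2: F_2 = 10^(4.00/10) = 2.512, G_2 = 10^(−3.10/10) = 0.4898
Friis cascade:
  F = 2.404 + (2.512 − 1)/6.839 = 2.625
NF = 10 log₁₀(2.625) = 4.19 dB

4.19 dB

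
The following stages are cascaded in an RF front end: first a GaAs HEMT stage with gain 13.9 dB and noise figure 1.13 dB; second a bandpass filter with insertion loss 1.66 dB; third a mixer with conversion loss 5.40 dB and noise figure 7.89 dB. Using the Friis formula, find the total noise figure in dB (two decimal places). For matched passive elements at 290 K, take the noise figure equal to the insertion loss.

Convert to linear (a loss of L dB is a gain of −L dB): F_i = 10^(NF_i/10), G_i = 10^(G_i,dB/10)
  Stage 1: F_1 = 10^(1.13/10) = 1.297, G_1 = 10^(13.9/10) = 24.55
  Stage 2: F_2 = 10^(1.66/10) = 1.466, G_2 = 10^(−1.66/10) = 0.6823
  Stage 3: F_3 = 10^(7.89/10) = 6.152, G_3 = 10^(−5.40/10) = 0.2884
Friis cascade:
  F = 1.297 + (1.466 − 1)/24.55 + (6.152 − 1)/16.75 = 1.624
NF = 10 log₁₀(1.624) = 2.11 dB

2.11 dB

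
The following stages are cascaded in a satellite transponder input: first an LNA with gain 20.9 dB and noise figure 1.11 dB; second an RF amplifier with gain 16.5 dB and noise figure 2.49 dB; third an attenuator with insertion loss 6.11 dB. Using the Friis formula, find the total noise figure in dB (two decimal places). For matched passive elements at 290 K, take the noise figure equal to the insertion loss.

Convert to linear (a loss of L dB is a gain of −L dB): F_i = 10^(NF_i/10), G_i = 10^(G_i,dB/10)
  Stage 1: F_1 = 10^(1.11/10) = 1.291, G_1 = 10^(20.9/10) = 123.0
  Stage 2: F_2 = 10^(2.49/10) = 1.774, G_2 = 10^(16.5/10) = 44.67
  Stage 3: F_3 = 10^(6.11/10) = 4.083, G_3 = 10^(−6.11/10) = 0.2449
Friis cascade:
  F = 1.291 + (1.774 − 1)/123.0 + (4.083 − 1)/5495 = 1.298
NF = 10 log₁₀(1.298) = 1.13 dB

1.13 dB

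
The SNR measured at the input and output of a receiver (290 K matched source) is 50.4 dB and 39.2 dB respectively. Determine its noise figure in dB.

NF (dB) = SNR_in(dB) − SNR_out(dB) when the source is at T₀
NF = 50.4 − 39.2 = 11.2 dB

11.2 dB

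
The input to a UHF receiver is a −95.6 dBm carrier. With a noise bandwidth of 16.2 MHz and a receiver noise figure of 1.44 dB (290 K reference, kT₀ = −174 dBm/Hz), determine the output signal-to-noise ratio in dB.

4.9 dB

Noise floor: N = −174 + 10 log₁₀(B) + NF
10 log₁₀(1.62×10⁷) = 72.1 dB
N = −174 + 72.1 + 1.44 = −100.46 dBm
SNR = P_sig − N = −95.6 − (−100.46) = 4.86 dB → 4.9 dB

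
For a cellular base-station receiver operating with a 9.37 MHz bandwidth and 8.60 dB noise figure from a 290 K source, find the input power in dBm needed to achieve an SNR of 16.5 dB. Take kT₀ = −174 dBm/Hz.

−79.2 dBm

Sensitivity = −174 + 10 log₁₀(B) + NF + SNR_min
= −174 + 69.72 + 8.60 + 16.5
= −79.18 dBm → −79.2 dBm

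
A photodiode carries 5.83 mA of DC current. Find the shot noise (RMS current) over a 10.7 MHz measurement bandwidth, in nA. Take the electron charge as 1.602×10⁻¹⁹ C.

I_n = √(2qI·B)
2qI·B = 2 × 1.602×10⁻¹⁹ × 5.83×10⁻³ × 1.07×10⁷ = 2.00×10⁻¹⁴ A²
I_n = √(2.00×10⁻¹⁴) = 1.41×10⁻⁷ A = 141 nA

141 nA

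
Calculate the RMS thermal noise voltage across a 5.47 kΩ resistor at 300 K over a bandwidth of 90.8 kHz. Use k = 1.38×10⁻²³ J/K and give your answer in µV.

2.87 µV

V_n = √(4kTRB)
4kTRB = 4 × 1.38×10⁻²³ × 300 × 5.47×10³ × 9.08×10⁴ = 8.22×10⁻¹² V²
V_n = √(8.22×10⁻¹²) = 2.87×10⁻⁶ V = 2.87 µV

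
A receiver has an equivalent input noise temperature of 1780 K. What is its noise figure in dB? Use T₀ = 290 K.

8.54 dB

F = 1 + T_e/T₀ = 1 + 1780/290 = 7.13793
NF = 10 log₁₀(7.13793) = 8.54 dB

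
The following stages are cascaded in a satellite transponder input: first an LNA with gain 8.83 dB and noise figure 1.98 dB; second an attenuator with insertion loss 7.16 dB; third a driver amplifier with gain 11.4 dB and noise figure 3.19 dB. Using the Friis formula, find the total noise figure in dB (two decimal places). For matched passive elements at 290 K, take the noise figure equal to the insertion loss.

Convert to linear (a loss of L dB is a gain of −L dB): F_i = 10^(NF_i/10), G_i = 10^(G_i,dB/10)
  Stage 1: F_1 = 10^(1.98/10) = 1.578, G_1 = 10^(8.83/10) = 7.638
  Stage 2: F_2 = 10^(7.16/10) = 5.200, G_2 = 10^(−7.16/10) = 0.1923
  Stage 3: F_3 = 10^(3.19/10) = 2.084, G_3 = 10^(11.4/10) = 13.80
Friis cascade:
  F = 1.578 + (5.200 − 1)/7.638 + (2.084 − 1)/1.469 = 2.866
NF = 10 log₁₀(2.866) = 4.57 dB

4.57 dB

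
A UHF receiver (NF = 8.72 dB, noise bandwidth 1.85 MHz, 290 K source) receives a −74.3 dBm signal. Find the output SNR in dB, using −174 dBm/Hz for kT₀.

28.3 dB

Noise floor: N = −174 + 10 log₁₀(B) + NF
10 log₁₀(1.85×10⁶) = 62.67 dB
N = −174 + 62.67 + 8.72 = −102.61 dBm
SNR = P_sig − N = −74.3 − (−102.61) = 28.31 dB → 28.3 dB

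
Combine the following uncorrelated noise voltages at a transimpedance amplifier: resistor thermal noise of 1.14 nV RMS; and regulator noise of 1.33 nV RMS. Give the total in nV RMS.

1.75 nV

Uncorrelated sources add in power (mean-square): V_tot = √(ΣV_i²)
V_tot = √[(1.14×10⁻⁹)² + (1.33×10⁻⁹)²] = 1.75×10⁻⁹ V = 1.75 nV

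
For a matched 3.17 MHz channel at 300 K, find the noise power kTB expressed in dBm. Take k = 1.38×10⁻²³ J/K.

−108.8 dBm

P_n = kTB = 1.38×10⁻²³ × 300 × 3.17×10⁶ = 1.31×10⁻¹⁴ W
In dBm: 10 log₁₀(1.31×10⁻¹⁴ / 10⁻³) = −108.8 dBm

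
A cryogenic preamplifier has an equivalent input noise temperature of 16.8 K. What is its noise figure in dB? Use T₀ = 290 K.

0.245 dB

F = 1 + T_e/T₀ = 1 + 16.8/290 = 1.05793
NF = 10 log₁₀(1.05793) = 0.245 dB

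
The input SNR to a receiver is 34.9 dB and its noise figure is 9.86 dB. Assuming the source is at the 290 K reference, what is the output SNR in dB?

By definition F = SNR_in/SNR_out, so in dB: SNR_out = SNR_in − NF
SNR_out = 34.9 − 9.86 = 25.04 dB

25.04 dB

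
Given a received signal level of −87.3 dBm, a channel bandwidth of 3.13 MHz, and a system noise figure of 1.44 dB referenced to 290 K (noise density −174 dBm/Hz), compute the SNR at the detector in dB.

20.3 dB

Noise floor: N = −174 + 10 log₁₀(B) + NF
10 log₁₀(3.13×10⁶) = 64.96 dB
N = −174 + 64.96 + 1.44 = −107.60 dBm
SNR = P_sig − N = −87.3 − (−107.60) = 20.30 dB → 20.3 dB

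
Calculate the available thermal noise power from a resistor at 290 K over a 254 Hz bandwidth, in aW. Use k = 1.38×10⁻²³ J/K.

P_n = kTB = 1.38×10⁻²³ × 290 × 2.54×10² = 1.02×10⁻¹⁸ W = 1.02 aW

1.02 aW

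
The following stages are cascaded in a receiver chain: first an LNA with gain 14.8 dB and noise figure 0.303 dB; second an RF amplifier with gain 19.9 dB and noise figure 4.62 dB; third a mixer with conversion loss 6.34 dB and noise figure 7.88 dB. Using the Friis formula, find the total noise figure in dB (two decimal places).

Convert to linear (a loss of L dB is a gain of −L dB): F_i = 10^(NF_i/10), G_i = 10^(G_i,dB/10)
  Stage 1: F_1 = 10^(0.303/10) = 1.072, G_1 = 10^(14.8/10) = 30.20
  Stage 2: F_2 = 10^(4.62/10) = 2.897, G_2 = 10^(19.9/10) = 97.72
  Stage 3: F_3 = 10^(7.88/10) = 6.138, G_3 = 10^(−6.34/10) = 0.2323
Friis cascade:
  F = 1.072 + (2.897 − 1)/30.20 + (6.138 − 1)/2951 = 1.137
NF = 10 log₁₀(1.137) = 0.56 dB

0.56 dB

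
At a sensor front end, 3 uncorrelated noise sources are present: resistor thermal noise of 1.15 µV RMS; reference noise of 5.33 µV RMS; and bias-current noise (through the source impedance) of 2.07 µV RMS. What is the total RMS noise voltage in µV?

5.83 µV

Uncorrelated sources add in power (mean-square): V_tot = √(ΣV_i²)
V_tot = √[(1.15×10⁻⁶)² + (5.33×10⁻⁶)² + (2.07×10⁻⁶)²] = 5.83×10⁻⁶ V = 5.83 µV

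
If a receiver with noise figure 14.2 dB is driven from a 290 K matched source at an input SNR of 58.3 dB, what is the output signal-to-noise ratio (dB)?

By definition F = SNR_in/SNR_out, so in dB: SNR_out = SNR_in − NF
SNR_out = 58.3 − 14.2 = 44.1 dB

44.1 dB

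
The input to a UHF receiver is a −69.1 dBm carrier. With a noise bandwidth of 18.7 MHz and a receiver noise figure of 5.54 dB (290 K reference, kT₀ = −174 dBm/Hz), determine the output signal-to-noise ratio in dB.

26.6 dB

Noise floor: N = −174 + 10 log₁₀(B) + NF
10 log₁₀(1.87×10⁷) = 72.72 dB
N = −174 + 72.72 + 5.54 = −95.74 dBm
SNR = P_sig − N = −69.1 − (−95.74) = 26.64 dB → 26.6 dB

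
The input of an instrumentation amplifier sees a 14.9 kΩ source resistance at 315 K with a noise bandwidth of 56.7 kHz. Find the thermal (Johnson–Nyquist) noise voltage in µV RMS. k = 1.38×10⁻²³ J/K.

3.83 µV

V_n = √(4kTRB)
4kTRB = 4 × 1.38×10⁻²³ × 315 × 1.49×10⁴ × 5.67×10⁴ = 1.47×10⁻¹¹ V²
V_n = √(1.47×10⁻¹¹) = 3.83×10⁻⁶ V = 3.83 µV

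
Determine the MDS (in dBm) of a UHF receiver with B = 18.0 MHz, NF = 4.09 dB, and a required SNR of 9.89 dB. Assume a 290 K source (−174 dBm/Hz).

−87.5 dBm

Sensitivity = −174 + 10 log₁₀(B) + NF + SNR_min
= −174 + 72.55 + 4.09 + 9.89
= −87.47 dBm → −87.5 dBm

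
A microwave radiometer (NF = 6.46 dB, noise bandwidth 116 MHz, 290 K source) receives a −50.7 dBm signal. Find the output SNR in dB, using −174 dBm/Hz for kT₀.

Noise floor: N = −174 + 10 log₁₀(B) + NF
10 log₁₀(1.16×10⁸) = 80.64 dB
N = −174 + 80.64 + 6.46 = −86.90 dBm
SNR = P_sig − N = −50.7 − (−86.90) = 36.20 dB → 36.2 dB

36.2 dB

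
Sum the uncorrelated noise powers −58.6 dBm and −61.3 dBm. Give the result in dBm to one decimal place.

Convert to linear, add, convert back:
P₁ = 1.38×10⁻⁹ W, P₂ = 7.41×10⁻¹⁰ W
P_tot = 2.12×10⁻⁹ W → 10 log₁₀(P_tot / 10⁻³) = −56.7 dBm

−56.7 dBm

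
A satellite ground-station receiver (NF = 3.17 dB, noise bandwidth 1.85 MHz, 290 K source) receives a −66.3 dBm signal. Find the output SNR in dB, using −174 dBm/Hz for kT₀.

Noise floor: N = −174 + 10 log₁₀(B) + NF
10 log₁₀(1.85×10⁶) = 62.67 dB
N = −174 + 62.67 + 3.17 = −108.16 dBm
SNR = P_sig − N = −66.3 − (−108.16) = 41.86 dB → 41.9 dB

41.9 dB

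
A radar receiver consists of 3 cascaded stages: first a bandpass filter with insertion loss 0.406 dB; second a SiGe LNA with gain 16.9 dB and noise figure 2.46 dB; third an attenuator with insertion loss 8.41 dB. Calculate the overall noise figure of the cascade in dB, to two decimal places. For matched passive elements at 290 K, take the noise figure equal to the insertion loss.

Convert to linear (a loss of L dB is a gain of −L dB): F_i = 10^(NF_i/10), G_i = 10^(G_i,dB/10)
  Stage 1: F_1 = 10^(0.406/10) = 1.098, G_1 = 10^(−0.406/10) = 0.9108
  Stage 2: F_2 = 10^(2.46/10) = 1.762, G_2 = 10^(16.9/10) = 48.98
  Stage 3: F_3 = 10^(8.41/10) = 6.934, G_3 = 10^(−8.41/10) = 0.1442
Friis cascade:
  F = 1.098 + (1.762 − 1)/0.9108 + (6.934 − 1)/44.61 = 2.068
NF = 10 log₁₀(2.068) = 3.15 dB

3.15 dB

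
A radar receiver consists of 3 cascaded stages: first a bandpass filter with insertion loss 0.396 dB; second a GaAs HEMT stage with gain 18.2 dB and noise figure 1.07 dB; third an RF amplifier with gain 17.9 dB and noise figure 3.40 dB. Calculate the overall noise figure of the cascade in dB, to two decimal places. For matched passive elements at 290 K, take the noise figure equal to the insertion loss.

1.53 dB

Convert to linear (a loss of L dB is a gain of −L dB): F_i = 10^(NF_i/10), G_i = 10^(G_i,dB/10)
  Stage 1: F_1 = 10^(0.396/10) = 1.095, G_1 = 10^(−0.396/10) = 0.9129
  Stage 2: F_2 = 10^(1.07/10) = 1.279, G_2 = 10^(18.2/10) = 66.07
  Stage 3: F_3 = 10^(3.40/10) = 2.188, G_3 = 10^(17.9/10) = 61.66
Friis cascade:
  F = 1.095 + (1.279 − 1)/0.9129 + (2.188 − 1)/60.31 = 1.421
NF = 10 log₁₀(1.421) = 1.53 dB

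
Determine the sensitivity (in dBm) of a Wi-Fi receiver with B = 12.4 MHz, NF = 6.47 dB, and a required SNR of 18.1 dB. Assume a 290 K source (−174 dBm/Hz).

Sensitivity = −174 + 10 log₁₀(B) + NF + SNR_min
= −174 + 70.93 + 6.47 + 18.1
= −78.50 dBm → −78.5 dBm

−78.5 dBm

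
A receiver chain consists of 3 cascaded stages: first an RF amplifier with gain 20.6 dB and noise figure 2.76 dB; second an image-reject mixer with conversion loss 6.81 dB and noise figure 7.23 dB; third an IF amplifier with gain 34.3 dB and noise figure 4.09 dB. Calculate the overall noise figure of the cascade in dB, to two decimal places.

Convert to linear (a loss of L dB is a gain of −L dB): F_i = 10^(NF_i/10), G_i = 10^(G_i,dB/10)
  Stage 1: F_1 = 10^(2.76/10) = 1.888, G_1 = 10^(20.6/10) = 114.8
  Stage 2: F_2 = 10^(7.23/10) = 5.284, G_2 = 10^(−6.81/10) = 0.2084
  Stage 3: F_3 = 10^(4.09/10) = 2.564, G_3 = 10^(34.3/10) = 2692
Friis cascade:
  F = 1.888 + (5.284 − 1)/114.8 + (2.564 − 1)/23.93 = 1.991
NF = 10 log₁₀(1.991) = 2.99 dB

2.99 dB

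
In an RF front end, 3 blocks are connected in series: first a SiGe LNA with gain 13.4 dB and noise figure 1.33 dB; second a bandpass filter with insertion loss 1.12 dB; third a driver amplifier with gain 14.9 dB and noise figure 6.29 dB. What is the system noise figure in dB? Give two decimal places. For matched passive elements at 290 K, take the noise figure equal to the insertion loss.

1.94 dB

Convert to linear (a loss of L dB is a gain of −L dB): F_i = 10^(NF_i/10), G_i = 10^(G_i,dB/10)
  Stage 1: F_1 = 10^(1.33/10) = 1.358, G_1 = 10^(13.4/10) = 21.88
  Stage 2: F_2 = 10^(1.12/10) = 1.294, G_2 = 10^(−1.12/10) = 0.7727
  Stage 3: F_3 = 10^(6.29/10) = 4.256, G_3 = 10^(14.9/10) = 30.90
Friis cascade:
  F = 1.358 + (1.294 − 1)/21.88 + (4.256 − 1)/16.90 = 1.564
NF = 10 log₁₀(1.564) = 1.94 dB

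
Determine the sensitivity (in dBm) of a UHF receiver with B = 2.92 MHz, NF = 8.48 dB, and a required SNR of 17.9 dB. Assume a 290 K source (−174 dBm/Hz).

−83.0 dBm

Sensitivity = −174 + 10 log₁₀(B) + NF + SNR_min
= −174 + 64.65 + 8.48 + 17.9
= −82.97 dBm → −83.0 dBm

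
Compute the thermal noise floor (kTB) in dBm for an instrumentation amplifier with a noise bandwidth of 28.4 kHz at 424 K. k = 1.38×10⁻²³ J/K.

P_n = kTB = 1.38×10⁻²³ × 424 × 2.84×10⁴ = 1.66×10⁻¹⁶ W
In dBm: 10 log₁₀(1.66×10⁻¹⁶ / 10⁻³) = −127.8 dBm

−127.8 dBm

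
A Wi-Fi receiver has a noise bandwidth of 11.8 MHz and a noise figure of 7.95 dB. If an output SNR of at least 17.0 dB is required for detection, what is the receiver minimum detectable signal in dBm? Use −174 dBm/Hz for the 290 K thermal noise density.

−78.3 dBm

Sensitivity = −174 + 10 log₁₀(B) + NF + SNR_min
= −174 + 70.72 + 7.95 + 17.0
= −78.33 dBm → −78.3 dBm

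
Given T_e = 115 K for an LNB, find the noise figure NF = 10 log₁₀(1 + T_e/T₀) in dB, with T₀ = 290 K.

1.45 dB

F = 1 + T_e/T₀ = 1 + 115/290 = 1.39655
NF = 10 log₁₀(1.39655) = 1.45 dB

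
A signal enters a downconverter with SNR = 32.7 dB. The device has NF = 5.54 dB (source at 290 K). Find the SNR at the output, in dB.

27.16 dB

By definition F = SNR_in/SNR_out, so in dB: SNR_out = SNR_in − NF
SNR_out = 32.7 − 5.54 = 27.16 dB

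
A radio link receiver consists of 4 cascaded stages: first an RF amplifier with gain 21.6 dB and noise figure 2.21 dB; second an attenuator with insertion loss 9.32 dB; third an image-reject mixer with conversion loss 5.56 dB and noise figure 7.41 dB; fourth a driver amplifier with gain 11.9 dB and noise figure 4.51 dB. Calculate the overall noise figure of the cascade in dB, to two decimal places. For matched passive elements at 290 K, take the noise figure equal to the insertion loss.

3.75 dB

Convert to linear (a loss of L dB is a gain of −L dB): F_i = 10^(NF_i/10), G_i = 10^(G_i,dB/10)
  Stage 1: F_1 = 10^(2.21/10) = 1.663, G_1 = 10^(21.6/10) = 144.5
  Stage 2: F_2 = 10^(9.32/10) = 8.551, G_2 = 10^(−9.32/10) = 0.1169
  Stage 3: F_3 = 10^(7.41/10) = 5.508, G_3 = 10^(−5.56/10) = 0.2780
  Stage 4: F_4 = 10^(4.51/10) = 2.825, G_4 = 10^(11.9/10) = 15.49
Friis cascade:
  F = 1.663 + (8.551 − 1)/144.5 + (5.508 − 1)/16.90 + (2.825 − 1)/4.699 = 2.371
NF = 10 log₁₀(2.371) = 3.75 dB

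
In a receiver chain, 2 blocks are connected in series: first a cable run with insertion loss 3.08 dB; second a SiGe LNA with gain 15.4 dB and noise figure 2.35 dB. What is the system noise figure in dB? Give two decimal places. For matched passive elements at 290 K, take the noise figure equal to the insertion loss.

Convert to linear (a loss of L dB is a gain of −L dB): F_i = 10^(NF_i/10), G_i = 10^(G_i,dB/10)
  Stage 1: F_1 = 10^(3.08/10) = 2.032, G_1 = 10^(−3.08/10) = 0.4920
  Stage 2: F_2 = 10^(2.35/10) = 1.718, G_2 = 10^(15.4/10) = 34.67
Friis cascade:
  F = 2.032 + (1.718 − 1)/0.4920 = 3.491
NF = 10 log₁₀(3.491) = 5.43 dB

5.43 dB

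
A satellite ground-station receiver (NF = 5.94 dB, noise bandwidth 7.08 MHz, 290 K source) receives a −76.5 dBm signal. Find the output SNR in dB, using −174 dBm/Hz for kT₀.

Noise floor: N = −174 + 10 log₁₀(B) + NF
10 log₁₀(7.08×10⁶) = 68.5 dB
N = −174 + 68.5 + 5.94 = −99.56 dBm
SNR = P_sig − N = −76.5 − (−99.56) = 23.06 dB → 23.1 dB

23.1 dB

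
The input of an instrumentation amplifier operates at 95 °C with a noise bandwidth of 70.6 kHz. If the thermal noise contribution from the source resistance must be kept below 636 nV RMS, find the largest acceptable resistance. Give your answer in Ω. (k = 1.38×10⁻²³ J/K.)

282 Ω

T = 95 °C + 273.15 = 368.15 K
Johnson–Nyquist: V_n = √(4kTRB) ⇒ R = V_n² / (4kTB)
4kTB = 4 × 1.38×10⁻²³ × 368.15 × 7.06×10⁴ = 1.43×10⁻¹⁵
R = (6.36×10⁻⁷)² / 1.43×10⁻¹⁵ = 2.82×10² Ω = 282 Ω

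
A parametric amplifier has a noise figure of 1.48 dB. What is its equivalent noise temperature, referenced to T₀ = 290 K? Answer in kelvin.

118 K

F = 10^(1.48/10) = 1.40605
T_e = (F − 1)·T₀ = (1.40605 − 1) × 290 = 118 K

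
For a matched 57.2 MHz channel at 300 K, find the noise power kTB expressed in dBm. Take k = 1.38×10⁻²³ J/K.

−96.3 dBm

P_n = kTB = 1.38×10⁻²³ × 300 × 5.72×10⁷ = 2.37×10⁻¹³ W
In dBm: 10 log₁₀(2.37×10⁻¹³ / 10⁻³) = −96.3 dBm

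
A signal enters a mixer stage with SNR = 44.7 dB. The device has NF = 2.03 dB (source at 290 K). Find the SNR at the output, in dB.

42.67 dB

By definition F = SNR_in/SNR_out, so in dB: SNR_out = SNR_in − NF
SNR_out = 44.7 − 2.03 = 42.67 dB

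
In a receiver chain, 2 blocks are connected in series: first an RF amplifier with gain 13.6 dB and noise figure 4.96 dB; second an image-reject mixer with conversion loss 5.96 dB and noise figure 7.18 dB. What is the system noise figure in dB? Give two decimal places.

Convert to linear (a loss of L dB is a gain of −L dB): F_i = 10^(NF_i/10), G_i = 10^(G_i,dB/10)
  Stage 1: F_1 = 10^(4.96/10) = 3.133, G_1 = 10^(13.6/10) = 22.91
  Stage 2: F_2 = 10^(7.18/10) = 5.224, G_2 = 10^(−5.96/10) = 0.2535
Friis cascade:
  F = 3.133 + (5.224 − 1)/22.91 = 3.318
NF = 10 log₁₀(3.318) = 5.21 dB

5.21 dB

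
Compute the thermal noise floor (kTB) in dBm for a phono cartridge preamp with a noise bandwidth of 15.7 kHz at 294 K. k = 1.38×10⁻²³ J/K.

−132.0 dBm

P_n = kTB = 1.38×10⁻²³ × 294 × 1.57×10⁴ = 6.37×10⁻¹⁷ W
In dBm: 10 log₁₀(6.37×10⁻¹⁷ / 10⁻³) = −132.0 dBm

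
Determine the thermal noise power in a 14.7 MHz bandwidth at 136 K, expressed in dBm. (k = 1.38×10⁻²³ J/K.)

P_n = kTB = 1.38×10⁻²³ × 136 × 1.47×10⁷ = 2.76×10⁻¹⁴ W
In dBm: 10 log₁₀(2.76×10⁻¹⁴ / 10⁻³) = −105.6 dBm

−105.6 dBm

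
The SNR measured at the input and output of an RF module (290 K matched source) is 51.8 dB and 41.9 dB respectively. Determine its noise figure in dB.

9.9 dB

NF (dB) = SNR_in(dB) − SNR_out(dB) when the source is at T₀
NF = 51.8 − 41.9 = 9.9 dB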